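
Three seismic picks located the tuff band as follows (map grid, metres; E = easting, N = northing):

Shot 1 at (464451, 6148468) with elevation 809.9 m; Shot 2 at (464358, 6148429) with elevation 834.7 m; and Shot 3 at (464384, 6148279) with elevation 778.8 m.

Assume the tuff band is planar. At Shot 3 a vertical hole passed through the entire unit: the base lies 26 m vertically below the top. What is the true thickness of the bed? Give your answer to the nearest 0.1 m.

23.3 m

Let the plane be z = a·E + b·N + c.
Shot 2−Shot 1: −93a − 39b = 24.8;  Shot 3−Shot 1: −67a − 189b = −31.1.
Solving gives a = −0.39429, b = 0.30432.
|∇z| = √(a²+b²) = 0.49807, so dip δ = arctan(0.49807) = 26.48°.
True thickness = vertical thickness × cos δ = 26 × cos 26.48° = 23.3 m.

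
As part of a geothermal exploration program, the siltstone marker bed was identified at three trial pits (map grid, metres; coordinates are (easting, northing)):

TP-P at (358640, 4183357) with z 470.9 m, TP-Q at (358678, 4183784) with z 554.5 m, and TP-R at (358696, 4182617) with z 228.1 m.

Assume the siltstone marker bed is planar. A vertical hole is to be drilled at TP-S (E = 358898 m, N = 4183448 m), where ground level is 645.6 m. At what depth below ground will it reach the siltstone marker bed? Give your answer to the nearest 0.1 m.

Two edge vectors: TP-P→TP-Q = (38, 427, 83.6), TP-P→TP-R = (56, -740, -242.8).
Normal n = (TP-P→TP-Q) × (TP-P→TP-R) = (-41811.6, 13908, -52032).
So ∂z/∂E = −n_x/n_z = −0.803574723 and ∂z/∂N = −n_y/n_z = 0.267297048.
Intercept c from TP-P: 470.9 + 288194.04 − 1118198.98 = −829534.04.
At (358898, 4183448): z_contact = −288401.36 + 1118223.30 − 829534.04 = 287.90 m.
Depth below ground = 645.6 − 287.90 = 357.7 m.

357.7 m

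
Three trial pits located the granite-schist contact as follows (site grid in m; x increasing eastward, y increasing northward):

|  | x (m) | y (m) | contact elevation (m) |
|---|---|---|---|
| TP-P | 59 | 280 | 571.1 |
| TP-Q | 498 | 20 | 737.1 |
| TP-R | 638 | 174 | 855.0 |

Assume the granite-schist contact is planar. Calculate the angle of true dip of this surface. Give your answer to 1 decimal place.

31.2°

Let the plane be z = a·x + b·y + c.
TP-Q−TP-P: 439a − 260b = 166;  TP-R−TP-P: 579a − 106b = 283.9.
Solving gives a = 0.54053, b = 0.27420.
Gradient magnitude |∇z| = √(a² + b²) = √(0.29217 + 0.07518) = 0.60610.
True dip = arctan(0.60610) = 31.2°, dipping toward WSW (azimuth ≈ 243°).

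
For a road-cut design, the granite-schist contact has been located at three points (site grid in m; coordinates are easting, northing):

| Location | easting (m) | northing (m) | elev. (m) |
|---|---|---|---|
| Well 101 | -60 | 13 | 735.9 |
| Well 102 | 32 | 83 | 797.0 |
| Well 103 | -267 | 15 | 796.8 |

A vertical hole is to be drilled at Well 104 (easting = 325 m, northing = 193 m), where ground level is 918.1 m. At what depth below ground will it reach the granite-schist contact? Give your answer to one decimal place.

67.0 m

Let the plane be z = a·easting + b·northing + c.
Well 102−Well 101: 92a + 70b = 61.1;  Well 103−Well 101: −207a + 2b = 60.9.
Solving gives a = −0.28219, b = 1.24373.
Then c = 735.9 − a·-60 − b·13 = 702.80.
At (325, 193): z_contact = −91.71 + 240.04 + 702.80 = 851.13 m.
Depth below ground = 918.1 − 851.13 = 67.0 m.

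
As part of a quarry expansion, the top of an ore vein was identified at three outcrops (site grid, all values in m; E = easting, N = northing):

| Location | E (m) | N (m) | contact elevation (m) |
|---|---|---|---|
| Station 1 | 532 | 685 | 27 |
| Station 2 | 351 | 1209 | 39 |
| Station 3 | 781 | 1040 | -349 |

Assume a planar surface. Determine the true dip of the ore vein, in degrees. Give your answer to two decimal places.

Two edge vectors: Station 1→Station 2 = (-181, 524, 12), Station 1→Station 3 = (249, 355, -376).
Normal n = (Station 1→Station 2) × (Station 1→Station 3) = (-201284, -65068, -194731).
So ∂z/∂E = −n_x/n_z = −1.03365 and ∂z/∂N = −n_y/n_z = −0.33414.
Gradient magnitude |∇z| = √(a² + b²) = √(1.06844 + 0.11165) = 1.08632.
True dip = arctan(1.08632) = 47.37°, dipping toward ENE (azimuth ≈ 072°).

47.37°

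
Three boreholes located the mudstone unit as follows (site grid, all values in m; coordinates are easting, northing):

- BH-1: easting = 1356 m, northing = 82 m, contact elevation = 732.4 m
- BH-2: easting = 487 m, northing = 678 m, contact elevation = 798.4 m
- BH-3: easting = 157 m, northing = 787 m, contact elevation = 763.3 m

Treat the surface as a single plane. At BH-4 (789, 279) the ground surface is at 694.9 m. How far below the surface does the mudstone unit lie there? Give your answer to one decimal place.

Two edge vectors: BH-1→BH-2 = (-869, 596, 66), BH-1→BH-3 = (-1199, 705, 30.9).
Normal n = (BH-1→BH-2) × (BH-1→BH-3) = (-28113.6, -52281.9, 101959).
So ∂z/∂easting = −n_x/n_z = 0.275734 and ∂z/∂northing = −n_y/n_z = 0.512774.
Intercept c from BH-1: 732.4 − 373.90 − 42.05 = 316.46.
At (789, 279): z_contact = 217.55 + 143.06 + 316.46 = 677.08 m.
Depth below ground = 694.9 − 677.08 = 17.8 m.

17.8 m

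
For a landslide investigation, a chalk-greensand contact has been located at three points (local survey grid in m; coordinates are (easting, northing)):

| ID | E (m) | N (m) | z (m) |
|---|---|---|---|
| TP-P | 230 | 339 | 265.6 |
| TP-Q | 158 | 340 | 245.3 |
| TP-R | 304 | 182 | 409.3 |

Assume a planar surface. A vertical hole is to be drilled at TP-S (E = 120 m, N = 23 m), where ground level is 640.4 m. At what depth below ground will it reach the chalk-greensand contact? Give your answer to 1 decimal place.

155.7 m

Two edge vectors: TP-P→TP-Q = (-72, 1, -20.3), TP-P→TP-R = (74, -157, 143.7).
Normal n = (TP-P→TP-Q) × (TP-P→TP-R) = (-3043.4, 8844.2, 11230).
So ∂z/∂E = −n_x/n_z = 0.27101 and ∂z/∂N = −n_y/n_z = −0.78755.
Intercept c from TP-P: 265.6 − 62.33 + 266.98 = 470.25.
At (120, 23): z_contact = 32.52 − 18.11 + 470.25 = 484.66 m.
Depth below ground = 640.4 − 484.66 = 155.7 m.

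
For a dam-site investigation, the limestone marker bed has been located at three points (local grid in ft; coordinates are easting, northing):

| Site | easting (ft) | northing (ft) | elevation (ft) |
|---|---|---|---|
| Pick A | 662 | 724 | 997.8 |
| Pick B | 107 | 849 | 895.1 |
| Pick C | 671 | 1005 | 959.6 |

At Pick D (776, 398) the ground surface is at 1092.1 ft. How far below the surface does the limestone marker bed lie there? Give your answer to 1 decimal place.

30.9 ft

Two edge vectors: Pick A→Pick B = (-555, 125, -102.7), Pick A→Pick C = (9, 281, -38.2).
Normal n = (Pick A→Pick B) × (Pick A→Pick C) = (24083.7, -22125.3, -157080).
So ∂z/∂easting = −n_x/n_z = 0.153321 and ∂z/∂northing = −n_y/n_z = −0.140854.
Intercept c from Pick A: 997.8 − 101.50 + 101.98 = 998.28.
At (776, 398): z_contact = 118.98 − 56.06 + 998.28 = 1061.20 ft.
Depth below ground = 1092.1 − 1061.20 = 30.9 ft.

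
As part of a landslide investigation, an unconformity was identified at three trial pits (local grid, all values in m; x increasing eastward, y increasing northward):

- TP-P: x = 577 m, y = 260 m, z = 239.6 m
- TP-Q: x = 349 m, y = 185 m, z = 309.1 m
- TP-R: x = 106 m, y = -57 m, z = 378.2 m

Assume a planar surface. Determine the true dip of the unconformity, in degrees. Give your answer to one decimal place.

Let the plane be z = a·x + b·y + c.
TP-Q−TP-P: −228a − 75b = 69.5;  TP-R−TP-P: −471a − 317b = 138.6.
Solving gives a = −0.31492, b = 0.03068.
Gradient magnitude |∇z| = √(a² + b²) = √(0.09917 + 0.00094) = 0.31641.
True dip = arctan(0.31641) = 17.6°, dipping toward E (azimuth ≈ 096°).

17.6°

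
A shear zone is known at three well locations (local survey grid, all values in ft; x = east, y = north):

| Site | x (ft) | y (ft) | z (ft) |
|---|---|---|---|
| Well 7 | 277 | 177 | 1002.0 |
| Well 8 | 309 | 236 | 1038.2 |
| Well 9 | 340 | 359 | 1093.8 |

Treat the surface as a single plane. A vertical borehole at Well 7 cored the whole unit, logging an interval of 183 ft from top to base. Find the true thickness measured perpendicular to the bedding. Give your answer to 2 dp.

Let the plane be z = a·x + b·y + c.
Well 8−Well 7: 32a + 59b = 36.2;  Well 9−Well 7: 63a + 182b = 91.8.
Solving gives a = 0.55634, b = 0.31182.
|∇z| = √(a²+b²) = 0.63776, so dip δ = arctan(0.63776) = 32.53°.
True thickness = vertical thickness × cos δ = 183 × cos 32.53° = 154.29 ft.

154.29 ft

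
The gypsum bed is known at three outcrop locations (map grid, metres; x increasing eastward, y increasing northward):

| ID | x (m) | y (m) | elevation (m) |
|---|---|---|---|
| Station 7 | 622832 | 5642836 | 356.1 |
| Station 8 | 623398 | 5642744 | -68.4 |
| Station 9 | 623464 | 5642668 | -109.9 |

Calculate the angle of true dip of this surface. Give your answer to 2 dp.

Two edge vectors: Station 7→Station 8 = (566, -92, -424.5), Station 7→Station 9 = (632, -168, -466).
Normal n = (Station 7→Station 8) × (Station 7→Station 9) = (-28444, -4528, -36944).
So ∂z/∂x = −n_x/n_z = −0.76992 and ∂z/∂y = −n_y/n_z = −0.12256.
Gradient magnitude |∇z| = √(a² + b²) = √(0.59278 + 0.01502) = 0.77962.
True dip = arctan(0.77962) = 37.94°, dipping toward E (azimuth ≈ 081°).

37.94°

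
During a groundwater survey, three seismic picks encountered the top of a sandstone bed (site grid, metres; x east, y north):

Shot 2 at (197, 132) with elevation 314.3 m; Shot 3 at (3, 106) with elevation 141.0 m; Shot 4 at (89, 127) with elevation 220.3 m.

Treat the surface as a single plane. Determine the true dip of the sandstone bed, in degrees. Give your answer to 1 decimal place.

Let the plane be z = a·x + b·y + c.
Shot 3−Shot 2: −194a − 26b = −173.3;  Shot 4−Shot 2: −108a − 5b = −94.
Solving gives a = 0.85827, b = 0.26137.
Gradient magnitude |∇z| = √(a² + b²) = √(0.73663 + 0.06831) = 0.89719.
True dip = arctan(0.89719) = 41.9°, dipping toward WSW (azimuth ≈ 253°).

41.9°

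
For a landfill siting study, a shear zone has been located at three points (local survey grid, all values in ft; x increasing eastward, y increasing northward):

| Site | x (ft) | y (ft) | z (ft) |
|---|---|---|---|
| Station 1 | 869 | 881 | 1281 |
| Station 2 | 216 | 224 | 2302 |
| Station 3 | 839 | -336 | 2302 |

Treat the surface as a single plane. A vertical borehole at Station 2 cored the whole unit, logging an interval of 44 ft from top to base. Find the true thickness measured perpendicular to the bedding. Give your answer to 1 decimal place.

29.5 ft

Two edge vectors: Station 1→Station 2 = (-653, -657, 1021), Station 1→Station 3 = (-30, -1217, 1021).
Normal n = (Station 1→Station 2) × (Station 1→Station 3) = (571760, 636083, 774991).
So ∂z/∂x = −n_x/n_z = −0.73776 and ∂z/∂y = −n_y/n_z = −0.82076.
|∇z| = √(a²+b²) = 1.10361, so dip δ = arctan(1.10361) = 47.82°.
True thickness = vertical thickness × cos δ = 44 × cos 47.82° = 29.5 ft.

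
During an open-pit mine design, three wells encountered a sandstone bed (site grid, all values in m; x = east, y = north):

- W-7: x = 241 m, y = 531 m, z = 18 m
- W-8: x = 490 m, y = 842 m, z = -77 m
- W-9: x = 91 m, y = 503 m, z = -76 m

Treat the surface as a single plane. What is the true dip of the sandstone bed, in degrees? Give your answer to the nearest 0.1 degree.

51.2°

Let the plane be z = a·x + b·y + c.
W-8−W-7: 249a + 311b = −95;  W-9−W-7: −150a − 28b = −94.
Solving gives a = 0.80382, b = −0.94904.
Gradient magnitude |∇z| = √(a² + b²) = √(0.64613 + 0.90068) = 1.24371.
True dip = arctan(1.24371) = 51.2°, dipping toward NW (azimuth ≈ 320°).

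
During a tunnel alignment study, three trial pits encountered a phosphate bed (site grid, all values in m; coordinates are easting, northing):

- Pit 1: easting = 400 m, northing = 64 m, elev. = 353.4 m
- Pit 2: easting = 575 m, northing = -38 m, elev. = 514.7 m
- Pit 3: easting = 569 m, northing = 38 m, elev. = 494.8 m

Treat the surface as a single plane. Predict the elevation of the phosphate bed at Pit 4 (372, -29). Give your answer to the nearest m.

Two edge vectors: Pit 1→Pit 2 = (175, -102, 161.3), Pit 1→Pit 3 = (169, -26, 141.4).
Normal n = (Pit 1→Pit 2) × (Pit 1→Pit 3) = (-10229, 2514.7, 12688).
So ∂z/∂easting = −n_x/n_z = 0.80619 and ∂z/∂northing = −n_y/n_z = −0.19820.
Intercept c from Pit 1: 353.4 − 322.48 + 12.68 = 43.61.
At (372, -29): z = 299.9 + 5.7 + 43.61 = 349.3 m.

349 m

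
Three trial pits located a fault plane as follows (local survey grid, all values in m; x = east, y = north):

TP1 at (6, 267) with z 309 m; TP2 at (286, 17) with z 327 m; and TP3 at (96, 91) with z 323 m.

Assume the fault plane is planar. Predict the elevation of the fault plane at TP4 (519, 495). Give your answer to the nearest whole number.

Let the plane be z = a·x + b·y + c.
TP2−TP1: 280a − 250b = 18;  TP3−TP1: 90a − 176b = 14.
Solving gives a = −0.01240, b = −0.08588.
Then c = 309 − a·6 − b·267 = 332.01.
At (519, 495): z = −6.4 − 42.5 + 332.01 = 283.1 m.

283 m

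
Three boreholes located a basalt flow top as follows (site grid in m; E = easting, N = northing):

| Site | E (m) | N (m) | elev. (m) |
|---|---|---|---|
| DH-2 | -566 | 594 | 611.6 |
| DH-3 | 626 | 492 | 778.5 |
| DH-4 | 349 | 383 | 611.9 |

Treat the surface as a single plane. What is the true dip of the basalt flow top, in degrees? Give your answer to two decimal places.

44.67°

Let the plane be z = a·E + b·N + c.
DH-3−DH-2: 1192a − 102b = 166.9;  DH-4−DH-2: 915a − 211b = 0.3.
Solving gives a = 0.22244, b = 0.96317.
Gradient magnitude |∇z| = √(a² + b²) = √(0.04948 + 0.92769) = 0.98852.
True dip = arctan(0.98852) = 44.67°, dipping toward SSW (azimuth ≈ 193°).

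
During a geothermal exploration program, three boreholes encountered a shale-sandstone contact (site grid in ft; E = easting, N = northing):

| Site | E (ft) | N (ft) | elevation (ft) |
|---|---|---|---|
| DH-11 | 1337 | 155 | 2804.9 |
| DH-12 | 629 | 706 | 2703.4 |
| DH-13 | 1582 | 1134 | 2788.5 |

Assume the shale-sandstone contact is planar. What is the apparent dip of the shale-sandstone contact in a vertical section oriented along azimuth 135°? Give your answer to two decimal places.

Let the plane be z = a·E + b·N + c.
DH-12−DH-11: −708a + 551b = −101.5;  DH-13−DH-11: 245a + 979b = −16.4.
Solving gives a = 0.10908, b = −0.04405.
Unit vector along 135° is (sin 135°, cos 135°) = (0.7071, -0.7071).
Slope in that direction = a·(0.7071) + b·(-0.7071) = 0.10828.
Apparent dip = arctan|0.10828| = 6.18° (true dip is 6.7°, so apparent ≤ true as expected).

6.18°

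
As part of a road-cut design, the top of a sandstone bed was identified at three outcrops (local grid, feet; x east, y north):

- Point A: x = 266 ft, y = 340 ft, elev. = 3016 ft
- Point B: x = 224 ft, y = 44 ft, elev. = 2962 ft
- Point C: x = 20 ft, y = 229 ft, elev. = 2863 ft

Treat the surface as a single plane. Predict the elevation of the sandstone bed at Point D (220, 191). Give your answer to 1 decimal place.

Let the plane be z = a·x + b·y + c.
Point B−Point A: −42a − 296b = −54;  Point C−Point A: −246a − 111b = −153.
Solving gives a = 0.57655, b = 0.10063.
Then c = 3016 − a·266 − b·340 = 2828.43.
At (220, 191): z = 126.8 + 19.2 + 2828.43 = 2974.5 ft.

2974.5 ft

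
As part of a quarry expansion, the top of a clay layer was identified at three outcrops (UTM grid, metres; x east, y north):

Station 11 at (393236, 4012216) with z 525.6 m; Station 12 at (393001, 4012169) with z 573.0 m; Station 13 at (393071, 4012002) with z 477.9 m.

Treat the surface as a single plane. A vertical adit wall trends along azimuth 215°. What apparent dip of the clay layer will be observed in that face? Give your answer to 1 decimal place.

Two edge vectors: Station 11→Station 12 = (-235, -47, 47.4), Station 11→Station 13 = (-165, -214, -47.7).
Normal n = (Station 11→Station 12) × (Station 11→Station 13) = (12385.5, -19030.5, 42535).
So ∂z/∂x = −n_x/n_z = −0.29118 and ∂z/∂y = −n_y/n_z = 0.44741.
Unit vector along 215° is (sin 215°, cos 215°) = (-0.5736, -0.8192).
Slope in that direction = a·(-0.5736) + b·(-0.8192) = −0.19948.
Apparent dip = arctan|0.19948| = 11.3° (true dip is 28.1°, so apparent ≤ true as expected).

11.3°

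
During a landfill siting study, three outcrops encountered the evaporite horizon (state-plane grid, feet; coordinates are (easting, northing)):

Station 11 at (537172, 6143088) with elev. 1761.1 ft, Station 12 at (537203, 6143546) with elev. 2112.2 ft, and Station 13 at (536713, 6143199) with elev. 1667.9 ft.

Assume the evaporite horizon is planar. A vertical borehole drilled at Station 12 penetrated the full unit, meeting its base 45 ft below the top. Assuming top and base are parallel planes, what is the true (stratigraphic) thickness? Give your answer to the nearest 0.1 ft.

34.6 ft

Let the plane be z = a·E + b·N + c.
Station 12−Station 11: 31a + 458b = 351.1;  Station 13−Station 11: −459a + 111b = −93.2.
Solving gives a = 0.38218, b = 0.74073.
|∇z| = √(a²+b²) = 0.83351, so dip δ = arctan(0.83351) = 39.81°.
True thickness = vertical thickness × cos δ = 45 × cos 39.81° = 34.6 ft.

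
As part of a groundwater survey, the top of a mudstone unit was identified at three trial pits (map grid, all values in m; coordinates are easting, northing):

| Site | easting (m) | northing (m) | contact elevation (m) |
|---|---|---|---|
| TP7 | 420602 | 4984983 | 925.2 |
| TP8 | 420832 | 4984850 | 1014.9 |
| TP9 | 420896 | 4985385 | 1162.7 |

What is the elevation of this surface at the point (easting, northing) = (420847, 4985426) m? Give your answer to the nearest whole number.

1146 m

Two edge vectors: TP7→TP8 = (230, -133, 89.7), TP7→TP9 = (294, 402, 237.5).
Normal n = (TP7→TP8) × (TP7→TP9) = (-67646.9, -28253.2, 131562).
So ∂z/∂easting = −n_x/n_z = 0.51418267 and ∂z/∂northing = −n_y/n_z = 0.21475198.
Intercept c from TP7: 925.2 − 216266.26 − 1070534.97 = −1285876.03.
At (420847, 4985426): z = 216392.2 + 1070630.1 − 1285876.03 = 1146.3 m.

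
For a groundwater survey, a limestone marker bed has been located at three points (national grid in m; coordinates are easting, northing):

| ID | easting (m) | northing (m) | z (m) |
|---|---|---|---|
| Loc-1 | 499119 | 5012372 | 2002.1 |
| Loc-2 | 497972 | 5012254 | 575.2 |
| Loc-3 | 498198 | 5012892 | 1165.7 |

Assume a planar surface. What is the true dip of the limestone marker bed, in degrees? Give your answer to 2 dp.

52.31°

Two edge vectors: Loc-1→Loc-2 = (-1147, -118, -1426.9), Loc-1→Loc-3 = (-921, 520, -836.4).
Normal n = (Loc-1→Loc-2) × (Loc-1→Loc-3) = (840683.2, 354824.1, -705118).
So ∂z/∂easting = −n_x/n_z = 1.19226 and ∂z/∂northing = −n_y/n_z = 0.50321.
Gradient magnitude |∇z| = √(a² + b²) = √(1.42148 + 0.25322) = 1.29410.
True dip = arctan(1.29410) = 52.31°, dipping toward WSW (azimuth ≈ 247°).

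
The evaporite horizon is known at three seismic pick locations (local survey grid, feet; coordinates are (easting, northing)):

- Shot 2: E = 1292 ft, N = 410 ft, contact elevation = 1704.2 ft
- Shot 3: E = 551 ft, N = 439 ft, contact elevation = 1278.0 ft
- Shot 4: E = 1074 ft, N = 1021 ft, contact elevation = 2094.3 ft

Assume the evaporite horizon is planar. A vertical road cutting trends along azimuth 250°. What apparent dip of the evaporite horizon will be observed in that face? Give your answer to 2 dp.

40.85°

Two edge vectors: Shot 2→Shot 3 = (-741, 29, -426.2), Shot 2→Shot 4 = (-218, 611, 390.1).
Normal n = (Shot 2→Shot 3) × (Shot 2→Shot 4) = (271721.1, 381975.7, -446429).
So ∂z/∂E = −n_x/n_z = 0.60865 and ∂z/∂N = −n_y/n_z = 0.85562.
Unit vector along 250° is (sin 250°, cos 250°) = (-0.9397, -0.3420).
Slope in that direction = a·(-0.9397) + b·(-0.3420) = −0.86459.
Apparent dip = arctan|0.86459| = 40.85° (true dip is 46.4°, so apparent ≤ true as expected).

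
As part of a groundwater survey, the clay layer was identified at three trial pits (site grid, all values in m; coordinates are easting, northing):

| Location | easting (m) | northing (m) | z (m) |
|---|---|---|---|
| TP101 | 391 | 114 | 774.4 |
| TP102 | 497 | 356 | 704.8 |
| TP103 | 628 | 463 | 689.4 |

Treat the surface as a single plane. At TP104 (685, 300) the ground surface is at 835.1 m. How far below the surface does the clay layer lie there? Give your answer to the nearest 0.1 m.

75.4 m

Two edge vectors: TP101→TP102 = (106, 242, -69.6), TP101→TP103 = (237, 349, -85).
Normal n = (TP101→TP102) × (TP101→TP103) = (3720.4, -7485.2, -20360).
So ∂z/∂easting = −n_x/n_z = 0.18273 and ∂z/∂northing = −n_y/n_z = −0.36764.
Intercept c from TP101: 774.4 − 71.45 + 41.91 = 744.86.
At (685, 300): z_contact = 125.17 − 110.29 + 744.86 = 759.74 m.
Depth below ground = 835.1 − 759.74 = 75.4 m.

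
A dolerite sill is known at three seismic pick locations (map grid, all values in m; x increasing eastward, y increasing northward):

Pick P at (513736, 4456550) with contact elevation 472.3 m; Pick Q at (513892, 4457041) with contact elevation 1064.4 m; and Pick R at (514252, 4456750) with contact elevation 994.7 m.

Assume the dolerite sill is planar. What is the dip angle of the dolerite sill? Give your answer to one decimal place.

Let the plane be z = a·x + b·y + c.
Pick Q−Pick P: 156a + 491b = 592.1;  Pick R−Pick P: 516a + 200b = 522.4.
Solving gives a = 0.62154, b = 1.00843.
Gradient magnitude |∇z| = √(a² + b²) = √(0.38631 + 1.01693) = 1.18459.
True dip = arctan(1.18459) = 49.8°, dipping toward SSW (azimuth ≈ 212°).

49.8°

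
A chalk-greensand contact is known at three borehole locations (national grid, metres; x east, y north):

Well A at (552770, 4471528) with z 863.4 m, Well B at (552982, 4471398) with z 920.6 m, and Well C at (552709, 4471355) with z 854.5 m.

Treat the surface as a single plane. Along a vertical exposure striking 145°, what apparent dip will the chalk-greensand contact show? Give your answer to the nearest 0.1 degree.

9.7°

Two edge vectors: Well A→Well B = (212, -130, 57.2), Well A→Well C = (-61, -173, -8.9).
Normal n = (Well A→Well B) × (Well A→Well C) = (11052.6, -1602.4, -44606).
So ∂z/∂x = −n_x/n_z = 0.24778 and ∂z/∂y = −n_y/n_z = −0.03592.
Unit vector along 145° is (sin 145°, cos 145°) = (0.5736, -0.8192).
Slope in that direction = a·(0.5736) + b·(-0.8192) = 0.17155.
Apparent dip = arctan|0.17155| = 9.7° (true dip is 14.1°, so apparent ≤ true as expected).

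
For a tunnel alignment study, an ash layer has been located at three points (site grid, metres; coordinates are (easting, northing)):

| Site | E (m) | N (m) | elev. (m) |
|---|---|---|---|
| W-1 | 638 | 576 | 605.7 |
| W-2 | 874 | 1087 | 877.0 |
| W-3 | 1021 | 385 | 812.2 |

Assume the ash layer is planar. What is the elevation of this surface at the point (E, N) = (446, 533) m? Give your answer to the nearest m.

Two edge vectors: W-1→W-2 = (236, 511, 271.3), W-1→W-3 = (383, -191, 206.5).
Normal n = (W-1→W-2) × (W-1→W-3) = (157339.8, 55173.9, -240789).
So ∂z/∂E = −n_x/n_z = 0.65343 and ∂z/∂N = −n_y/n_z = 0.22914.
Intercept c from W-1: 605.7 − 416.89 − 131.98 = 56.83.
At (446, 533): z = 291.4 + 122.1 + 56.83 = 470.4 m.

470 m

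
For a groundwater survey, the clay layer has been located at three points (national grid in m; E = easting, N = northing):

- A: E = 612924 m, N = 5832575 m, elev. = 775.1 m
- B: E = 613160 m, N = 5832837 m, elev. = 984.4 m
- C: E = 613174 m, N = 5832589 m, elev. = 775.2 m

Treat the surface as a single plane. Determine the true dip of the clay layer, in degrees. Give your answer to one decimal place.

Two edge vectors: A→B = (236, 262, 209.3), A→C = (250, 14, 0.1).
Normal n = (A→B) × (A→C) = (-2904, 52301.4, -62196).
So ∂z/∂E = −n_x/n_z = −0.04669 and ∂z/∂N = −n_y/n_z = 0.84091.
Gradient magnitude |∇z| = √(a² + b²) = √(0.00218 + 0.70713) = 0.84221.
True dip = arctan(0.84221) = 40.1°, dipping toward S (azimuth ≈ 177°).

40.1°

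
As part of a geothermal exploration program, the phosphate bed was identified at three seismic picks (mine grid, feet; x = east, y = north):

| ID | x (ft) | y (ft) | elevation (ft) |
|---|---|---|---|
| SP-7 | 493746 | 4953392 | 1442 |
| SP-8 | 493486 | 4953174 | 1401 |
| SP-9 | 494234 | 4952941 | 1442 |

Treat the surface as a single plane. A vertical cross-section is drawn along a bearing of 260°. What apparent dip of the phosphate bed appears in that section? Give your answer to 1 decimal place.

5.5°

Let the plane be z = a·x + b·y + c.
SP-8−SP-7: −260a − 218b = −41;  SP-9−SP-7: 488a − 451b = 0.
Solving gives a = 0.08268, b = 0.08946.
Unit vector along 260° is (sin 260°, cos 260°) = (-0.9848, -0.1736).
Slope in that direction = a·(-0.9848) + b·(-0.1736) = −0.09696.
Apparent dip = arctan|0.09696| = 5.5° (true dip is 6.9°, so apparent ≤ true as expected).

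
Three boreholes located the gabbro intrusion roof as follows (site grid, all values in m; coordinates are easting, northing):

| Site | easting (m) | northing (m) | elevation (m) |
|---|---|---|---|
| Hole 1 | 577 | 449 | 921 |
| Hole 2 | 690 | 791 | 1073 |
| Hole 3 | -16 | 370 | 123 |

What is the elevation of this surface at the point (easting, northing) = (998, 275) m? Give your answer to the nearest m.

Two edge vectors: Hole 1→Hole 2 = (113, 342, 152), Hole 1→Hole 3 = (-593, -79, -798).
Normal n = (Hole 1→Hole 2) × (Hole 1→Hole 3) = (-260908, 38, 193879).
So ∂z/∂easting = −n_x/n_z = 1.34573 and ∂z/∂northing = −n_y/n_z = −0.00020.
Intercept c from Hole 1: 921 − 776.48 + 0.09 = 144.60.
At (998, 275): z = 1343.0 − 0.1 + 144.60 = 1487.6 m.

1488 m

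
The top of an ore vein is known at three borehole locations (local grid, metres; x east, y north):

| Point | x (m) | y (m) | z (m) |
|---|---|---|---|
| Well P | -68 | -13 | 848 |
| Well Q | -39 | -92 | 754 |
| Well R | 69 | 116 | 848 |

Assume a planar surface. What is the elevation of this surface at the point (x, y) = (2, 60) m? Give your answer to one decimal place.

854.3 m

Let the plane be z = a·x + b·y + c.
Well Q−Well P: 29a − 79b = −94;  Well R−Well P: 137a + 129b = 0.
Solving gives a = −0.83260, b = 0.88424.
Then c = 848 − a·-68 − b·-13 = 802.88.
At (2, 60): z = −1.7 + 53.1 + 802.88 = 854.3 m.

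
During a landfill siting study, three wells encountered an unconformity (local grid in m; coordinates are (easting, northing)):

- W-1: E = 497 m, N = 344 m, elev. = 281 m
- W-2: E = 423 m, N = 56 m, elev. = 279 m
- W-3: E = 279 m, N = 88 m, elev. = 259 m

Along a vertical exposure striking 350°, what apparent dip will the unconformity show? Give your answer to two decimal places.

Let the plane be z = a·E + b·N + c.
W-2−W-1: −74a − 288b = −2;  W-3−W-1: −218a − 256b = −22.
Solving gives a = 0.13285, b = −0.02719.
Unit vector along 350° is (sin 350°, cos 350°) = (-0.1736, 0.9848).
Slope in that direction = a·(-0.1736) + b·(0.9848) = −0.04985.
Apparent dip = arctan|0.04985| = 2.85° (true dip is 7.7°, so apparent ≤ true as expected).

2.85°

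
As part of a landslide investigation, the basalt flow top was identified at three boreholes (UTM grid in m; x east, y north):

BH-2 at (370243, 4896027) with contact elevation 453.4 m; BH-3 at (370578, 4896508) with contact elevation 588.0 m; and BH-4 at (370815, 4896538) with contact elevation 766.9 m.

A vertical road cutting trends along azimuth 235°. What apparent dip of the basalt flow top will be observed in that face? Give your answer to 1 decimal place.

26.2°

Two edge vectors: BH-2→BH-3 = (335, 481, 134.6), BH-2→BH-4 = (572, 511, 313.5).
Normal n = (BH-2→BH-3) × (BH-2→BH-4) = (82012.9, -28031.3, -103947).
So ∂z/∂x = −n_x/n_z = 0.78899 and ∂z/∂y = −n_y/n_z = −0.26967.
Unit vector along 235° is (sin 235°, cos 235°) = (-0.8192, -0.5736).
Slope in that direction = a·(-0.8192) + b·(-0.5736) = −0.49162.
Apparent dip = arctan|0.49162| = 26.2° (true dip is 39.8°, so apparent ≤ true as expected).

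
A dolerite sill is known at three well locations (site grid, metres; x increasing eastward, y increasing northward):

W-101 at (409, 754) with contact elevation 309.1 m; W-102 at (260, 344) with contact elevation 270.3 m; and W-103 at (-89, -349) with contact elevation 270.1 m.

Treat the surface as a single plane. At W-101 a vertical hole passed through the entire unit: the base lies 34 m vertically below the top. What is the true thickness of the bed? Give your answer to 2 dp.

Let the plane be z = a·x + b·y + c.
W-102−W-101: −149a − 410b = −38.8;  W-103−W-101: −498a − 1103b = −39.
Solving gives a = −0.67297, b = 0.33920.
|∇z| = √(a²+b²) = 0.75362, so dip δ = arctan(0.75362) = 37.00°.
True thickness = vertical thickness × cos δ = 34 × cos 37.00° = 27.15 m.

27.15 m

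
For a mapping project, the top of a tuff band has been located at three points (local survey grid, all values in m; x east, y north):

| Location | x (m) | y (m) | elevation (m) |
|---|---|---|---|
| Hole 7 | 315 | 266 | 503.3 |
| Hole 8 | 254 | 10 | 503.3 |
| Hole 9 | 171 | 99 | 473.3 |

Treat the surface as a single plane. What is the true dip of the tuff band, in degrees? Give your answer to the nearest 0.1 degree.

Two edge vectors: Hole 7→Hole 8 = (-61, -256, 0), Hole 7→Hole 9 = (-144, -167, -30).
Normal n = (Hole 7→Hole 8) × (Hole 7→Hole 9) = (7680, -1830, -26677).
So ∂z/∂x = −n_x/n_z = 0.28789 and ∂z/∂y = −n_y/n_z = −0.06860.
Gradient magnitude |∇z| = √(a² + b²) = √(0.08288 + 0.00471) = 0.29595.
True dip = arctan(0.29595) = 16.5°, dipping toward WNW (azimuth ≈ 283°).

16.5°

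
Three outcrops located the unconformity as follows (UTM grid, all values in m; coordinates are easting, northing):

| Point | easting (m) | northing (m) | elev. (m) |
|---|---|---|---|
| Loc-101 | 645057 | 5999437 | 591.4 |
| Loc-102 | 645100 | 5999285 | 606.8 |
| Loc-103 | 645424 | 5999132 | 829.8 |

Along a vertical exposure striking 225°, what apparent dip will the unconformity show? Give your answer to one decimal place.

30.9°

Let the plane be z = a·easting + b·northing + c.
Loc-102−Loc-101: 43a − 152b = 15.4;  Loc-103−Loc-101: 367a − 305b = 238.4.
Solving gives a = 0.73917, b = 0.10779.
Unit vector along 225° is (sin 225°, cos 225°) = (-0.7071, -0.7071).
Slope in that direction = a·(-0.7071) + b·(-0.7071) = −0.59890.
Apparent dip = arctan|0.59890| = 30.9° (true dip is 36.8°, so apparent ≤ true as expected).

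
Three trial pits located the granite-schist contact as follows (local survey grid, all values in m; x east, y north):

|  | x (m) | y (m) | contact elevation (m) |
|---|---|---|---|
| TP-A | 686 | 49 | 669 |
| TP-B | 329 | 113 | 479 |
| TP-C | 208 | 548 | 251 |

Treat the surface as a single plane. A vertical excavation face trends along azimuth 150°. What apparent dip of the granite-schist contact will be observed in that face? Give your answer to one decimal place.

29.8°

Let the plane be z = a·x + b·y + c.
TP-B−TP-A: −357a + 64b = −190;  TP-C−TP-A: −478a + 499b = −418.
Solving gives a = 0.46125, b = −0.39584.
Unit vector along 150° is (sin 150°, cos 150°) = (0.5000, -0.8660).
Slope in that direction = a·(0.5000) + b·(-0.8660) = 0.57343.
Apparent dip = arctan|0.57343| = 29.8° (true dip is 31.3°, so apparent ≤ true as expected).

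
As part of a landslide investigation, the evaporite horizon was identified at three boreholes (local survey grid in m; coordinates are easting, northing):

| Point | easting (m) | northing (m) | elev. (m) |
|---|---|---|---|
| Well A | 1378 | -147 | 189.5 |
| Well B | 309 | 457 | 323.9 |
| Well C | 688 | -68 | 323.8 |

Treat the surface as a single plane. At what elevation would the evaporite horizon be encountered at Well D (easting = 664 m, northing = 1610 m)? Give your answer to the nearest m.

72 m

Two edge vectors: Well A→Well B = (-1069, 604, 134.4), Well A→Well C = (-690, 79, 134.3).
Normal n = (Well A→Well B) × (Well A→Well C) = (70499.6, 50830.7, 332309).
So ∂z/∂easting = −n_x/n_z = −0.21215 and ∂z/∂northing = −n_y/n_z = −0.15296.
Intercept c from Well A: 189.5 + 292.34 − 22.49 = 459.36.
At (664, 1610): z = −140.9 − 246.3 + 459.36 = 72.2 m.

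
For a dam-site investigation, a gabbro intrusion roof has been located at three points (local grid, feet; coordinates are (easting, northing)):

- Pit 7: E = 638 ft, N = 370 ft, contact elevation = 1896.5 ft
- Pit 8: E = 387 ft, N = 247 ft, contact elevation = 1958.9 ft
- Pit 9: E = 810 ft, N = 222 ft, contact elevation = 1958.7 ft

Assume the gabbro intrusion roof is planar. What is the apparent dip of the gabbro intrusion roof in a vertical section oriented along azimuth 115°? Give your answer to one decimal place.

9.4°

Two edge vectors: Pit 7→Pit 8 = (-251, -123, 62.4), Pit 7→Pit 9 = (172, -148, 62.2).
Normal n = (Pit 7→Pit 8) × (Pit 7→Pit 9) = (1584.6, 26345, 58304).
So ∂z/∂E = −n_x/n_z = −0.02718 and ∂z/∂N = −n_y/n_z = −0.45186.
Unit vector along 115° is (sin 115°, cos 115°) = (0.9063, -0.4226).
Slope in that direction = a·(0.9063) + b·(-0.4226) = 0.16633.
Apparent dip = arctan|0.16633| = 9.4° (true dip is 24.4°, so apparent ≤ true as expected).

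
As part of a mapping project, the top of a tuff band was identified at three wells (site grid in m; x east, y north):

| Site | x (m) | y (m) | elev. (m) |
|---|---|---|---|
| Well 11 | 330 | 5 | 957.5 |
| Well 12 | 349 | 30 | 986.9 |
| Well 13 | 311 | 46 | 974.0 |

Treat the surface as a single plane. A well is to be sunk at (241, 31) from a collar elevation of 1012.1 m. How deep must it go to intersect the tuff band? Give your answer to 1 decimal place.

92.8 m

Two edge vectors: Well 11→Well 12 = (19, 25, 29.4), Well 11→Well 13 = (-19, 41, 16.5).
Normal n = (Well 11→Well 12) × (Well 11→Well 13) = (-792.9, -872.1, 1254).
So ∂z/∂x = −n_x/n_z = 0.63230 and ∂z/∂y = −n_y/n_z = 0.69545.
Intercept c from Well 11: 957.5 − 208.66 − 3.48 = 745.36.
At (241, 31): z_contact = 152.38 + 21.56 + 745.36 = 919.31 m.
Depth below ground = 1012.1 − 919.31 = 92.8 m.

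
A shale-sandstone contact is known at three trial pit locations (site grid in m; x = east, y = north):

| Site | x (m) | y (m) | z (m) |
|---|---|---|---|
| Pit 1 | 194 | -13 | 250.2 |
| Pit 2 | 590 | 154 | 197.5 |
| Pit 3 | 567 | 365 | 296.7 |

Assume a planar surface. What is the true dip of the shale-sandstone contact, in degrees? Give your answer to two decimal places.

Let the plane be z = a·x + b·y + c.
Pit 2−Pit 1: 396a + 167b = −52.7;  Pit 3−Pit 1: 373a + 378b = 46.5.
Solving gives a = −0.31679, b = 0.43561.
Gradient magnitude |∇z| = √(a² + b²) = √(0.10035 + 0.18976) = 0.53862.
True dip = arctan(0.53862) = 28.31°, dipping toward SE (azimuth ≈ 144°).

28.31°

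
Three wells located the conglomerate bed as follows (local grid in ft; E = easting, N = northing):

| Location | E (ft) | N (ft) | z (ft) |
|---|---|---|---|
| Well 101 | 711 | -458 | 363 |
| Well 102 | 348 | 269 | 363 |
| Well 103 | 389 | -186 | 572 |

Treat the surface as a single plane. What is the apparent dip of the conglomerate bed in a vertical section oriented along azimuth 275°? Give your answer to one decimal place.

Let the plane be z = a·E + b·N + c.
Well 102−Well 101: −363a + 727b = 0;  Well 103−Well 101: −322a + 272b = 209.
Solving gives a = −1.12253, b = −0.56049.
Unit vector along 275° is (sin 275°, cos 275°) = (-0.9962, 0.0872).
Slope in that direction = a·(-0.9962) + b·(0.0872) = 1.06941.
Apparent dip = arctan|1.06941| = 46.9° (true dip is 51.4°, so apparent ≤ true as expected).

46.9°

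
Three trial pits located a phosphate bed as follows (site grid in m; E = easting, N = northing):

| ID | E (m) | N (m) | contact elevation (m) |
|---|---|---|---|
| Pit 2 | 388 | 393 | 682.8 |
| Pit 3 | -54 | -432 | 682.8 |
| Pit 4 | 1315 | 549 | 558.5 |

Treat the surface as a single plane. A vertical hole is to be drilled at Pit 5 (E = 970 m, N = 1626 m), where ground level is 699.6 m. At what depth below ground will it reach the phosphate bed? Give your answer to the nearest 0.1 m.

5.2 m

Two edge vectors: Pit 2→Pit 3 = (-442, -825, 0), Pit 2→Pit 4 = (927, 156, -124.3).
Normal n = (Pit 2→Pit 3) × (Pit 2→Pit 4) = (102547.5, -54940.6, 695823).
So ∂z/∂E = −n_x/n_z = −0.147376 and ∂z/∂N = −n_y/n_z = 0.078958.
Intercept c from Pit 2: 682.8 + 57.18 − 31.03 = 708.95.
At (970, 1626): z_contact = −142.95 + 128.39 + 708.95 = 694.38 m.
Depth below ground = 699.6 − 694.38 = 5.2 m.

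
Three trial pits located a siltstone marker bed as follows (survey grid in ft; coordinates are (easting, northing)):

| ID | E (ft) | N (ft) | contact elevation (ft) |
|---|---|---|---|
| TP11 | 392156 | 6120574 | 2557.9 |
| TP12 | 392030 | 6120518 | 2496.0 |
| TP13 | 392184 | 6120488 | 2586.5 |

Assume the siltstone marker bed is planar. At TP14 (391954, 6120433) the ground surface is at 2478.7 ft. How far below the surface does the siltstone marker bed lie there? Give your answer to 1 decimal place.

Two edge vectors: TP11→TP12 = (-126, -56, -61.9), TP11→TP13 = (28, -86, 28.6).
Normal n = (TP11→TP12) × (TP11→TP13) = (-6925, 1870.4, 12404).
So ∂z/∂E = −n_x/n_z = 0.558287649 and ∂z/∂N = −n_y/n_z = −0.150790068.
Intercept c from TP11: 2557.9 − 218935.85 + 922921.77 = 706543.82.
At (391954, 6120433): z_contact = 218823.08 − 922900.51 + 706543.82 = 2466.39 ft.
Depth below ground = 2478.7 − 2466.39 = 12.3 ft.

12.3 ft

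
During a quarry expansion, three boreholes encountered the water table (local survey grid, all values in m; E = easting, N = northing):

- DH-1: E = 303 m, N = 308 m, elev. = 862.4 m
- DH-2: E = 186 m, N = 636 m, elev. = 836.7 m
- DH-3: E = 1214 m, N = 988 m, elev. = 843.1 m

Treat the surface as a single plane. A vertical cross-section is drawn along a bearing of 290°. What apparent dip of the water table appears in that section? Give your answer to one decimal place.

2.9°

Let the plane be z = a·E + b·N + c.
DH-2−DH-1: −117a + 328b = −25.7;  DH-3−DH-1: 911a + 680b = −19.3.
Solving gives a = 0.02946, b = −0.06785.
Unit vector along 290° is (sin 290°, cos 290°) = (-0.9397, 0.3420).
Slope in that direction = a·(-0.9397) + b·(0.3420) = −0.05089.
Apparent dip = arctan|0.05089| = 2.9° (true dip is 4.2°, so apparent ≤ true as expected).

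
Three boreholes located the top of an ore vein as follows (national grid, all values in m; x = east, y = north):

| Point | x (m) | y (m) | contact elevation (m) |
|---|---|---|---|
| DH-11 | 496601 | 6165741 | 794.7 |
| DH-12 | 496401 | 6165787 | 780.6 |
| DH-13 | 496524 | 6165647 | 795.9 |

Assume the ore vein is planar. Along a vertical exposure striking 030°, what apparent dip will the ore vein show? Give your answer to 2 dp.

Two edge vectors: DH-11→DH-12 = (-200, 46, -14.1), DH-11→DH-13 = (-77, -94, 1.2).
Normal n = (DH-11→DH-12) × (DH-11→DH-13) = (-1270.2, 1325.7, 22342).
So ∂z/∂x = −n_x/n_z = 0.05685 and ∂z/∂y = −n_y/n_z = −0.05934.
Unit vector along 030° is (sin 30°, cos 30°) = (0.5000, 0.8660).
Slope in that direction = a·(0.5000) + b·(0.8660) = −0.02296.
Apparent dip = arctan|0.02296| = 1.32° (true dip is 4.7°, so apparent ≤ true as expected).

1.32°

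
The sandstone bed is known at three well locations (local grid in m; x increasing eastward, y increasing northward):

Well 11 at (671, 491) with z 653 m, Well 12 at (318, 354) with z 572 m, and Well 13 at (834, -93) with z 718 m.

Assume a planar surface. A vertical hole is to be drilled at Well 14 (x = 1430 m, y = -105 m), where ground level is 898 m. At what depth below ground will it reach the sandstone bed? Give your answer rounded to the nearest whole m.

33 m

Let the plane be z = a·x + b·y + c.
Well 12−Well 11: −353a − 137b = −81;  Well 13−Well 11: 163a − 584b = 65.
Solving gives a = 0.24601, b = −0.04264.
Then c = 653 − a·671 − b·491 = 508.86.
At (1430, -105): z_contact = 351.8 + 4.5 + 508.86 = 865.1 m.
Depth below ground = 898 − 865.1 = 33 m.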